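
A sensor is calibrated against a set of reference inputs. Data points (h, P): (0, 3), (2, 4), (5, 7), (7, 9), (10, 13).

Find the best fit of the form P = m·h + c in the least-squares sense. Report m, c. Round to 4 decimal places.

m = 1.0064, c = 2.3694

Normal-equation sums: Σh·h = 178, Σh = 24, Σ1 = 5.
For XᵀP: Σh·P = 236, ΣP = 36.
Normal equations: [[178, 24]; [24, 5]]·[m, c]ᵀ = [236, 36]ᵀ.
det = 178·5 − 24² = 314.
m = (236·5 − 24·36)/314 = 158/157; c = (178·36 − 24·236)/314 = 372/157.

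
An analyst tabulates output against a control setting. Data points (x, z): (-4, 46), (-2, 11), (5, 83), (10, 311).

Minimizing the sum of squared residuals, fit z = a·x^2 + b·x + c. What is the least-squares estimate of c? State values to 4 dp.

With design matrix A, AᵀA = [[10897, 1053, 145]; [1053, 145, 9]; [145, 9, 4]] and Aᵀz = [33955, 3319, 451]ᵀ.
Row-reducing yields a = 4141/1393, b = 1606/1393, c = 3336/1393.

c = 2.3948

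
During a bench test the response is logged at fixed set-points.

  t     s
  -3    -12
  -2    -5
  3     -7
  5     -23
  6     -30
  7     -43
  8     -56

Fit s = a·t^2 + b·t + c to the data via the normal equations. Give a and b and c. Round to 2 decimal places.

The normal equations are: 8596·a + 1188·b + 196·c = -7537;  1188·a + 196·b + 24·c = -1019;  196·a + 24·b + 7·c = -176.
(Σt^2·t^2 = 8596, Σt^2·t = 1188, Σt^2 = 196, Σt·t = 196, Σt = 24, Σ1 = 7, Σt^2·s = -7537, Σt·s = -1019, Σs = -176.)
Row-reducing yields a = -71965/76272, b = 2277/3632, c = -16655/19068.

a = -0.94, b = 0.63, c = -0.87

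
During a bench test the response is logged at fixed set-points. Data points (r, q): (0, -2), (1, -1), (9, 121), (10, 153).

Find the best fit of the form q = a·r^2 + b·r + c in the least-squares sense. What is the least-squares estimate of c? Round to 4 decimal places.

Setting ∂/∂a … = 0 gives: 16562·a + 1730·b + 182·c = 25100;  1730·a + 182·b + 20·c = 2618;  182·a + 20·b + 4·c = 271.
(Σr^2·r^2 = 16562, Σr^2·r = 1730, Σr^2 = 182, Σr·r = 182, Σr = 20, Σ1 = 4, Σr^2·q = 25100, Σr·q = 2618, Σq = 271.)
Inverting the 3×3 Gram matrix, [a, b, c]ᵀ = [31/18, -1343/738, -62/41]ᵀ.

c = -1.5122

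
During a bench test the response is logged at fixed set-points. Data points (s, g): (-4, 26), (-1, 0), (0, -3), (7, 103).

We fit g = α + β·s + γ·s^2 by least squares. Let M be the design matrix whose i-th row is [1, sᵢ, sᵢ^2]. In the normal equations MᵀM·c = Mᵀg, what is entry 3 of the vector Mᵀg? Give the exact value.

5463

Entry 3 ↔ basis s^2, so (Mᵀg)_{3} = Σᵢ (s^2)·gᵢ = (16)·(26) + (1)·(0) + (0)·(-3) + (49)·(103) = 5463.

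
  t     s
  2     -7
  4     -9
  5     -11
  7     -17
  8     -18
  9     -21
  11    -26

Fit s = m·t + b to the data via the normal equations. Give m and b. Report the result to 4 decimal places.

m = -2.1955, b = -1.1436

Normal-equation sums: Σt·t = 360, Σt = 46, Σ1 = 7.
Moment sums: Σt·s = -843, Σs = -109.
So XᵀX·[m, b]ᵀ = Xᵀs: [[360, 46]; [46, 7]]·[m, b]ᵀ = [-843, -109]ᵀ.
Determinant 360·7 − 46² = 404.
m = ((-843)·7 − 46·(-109))/404 = -887/404; b = (360·(-109) − 46·(-843))/404 = -231/202.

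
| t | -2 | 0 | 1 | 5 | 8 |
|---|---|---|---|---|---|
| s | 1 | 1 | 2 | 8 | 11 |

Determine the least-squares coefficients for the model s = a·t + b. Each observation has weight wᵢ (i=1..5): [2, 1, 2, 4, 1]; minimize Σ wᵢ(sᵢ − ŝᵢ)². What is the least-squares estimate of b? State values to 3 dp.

Entries of AᵀWA: Σwᵢ·t·t = 174, Σwᵢ·t = 26, Σwᵢ·1 = 10.
For AᵀWs: Σwᵢ·t·s = 248, Σwᵢ·s = 50.
Normal equations: [[174, 26]; [26, 10]]·[a, b]ᵀ = [248, 50]ᵀ.
Eliminating b: 10·(row 1) − 26·(row 2) gives 1064·a = 10·248 − 26·50 = 1180, so a = 295/266.
Then b = (50 − 26·(295/266))/10 = 563/266.

b = 2.117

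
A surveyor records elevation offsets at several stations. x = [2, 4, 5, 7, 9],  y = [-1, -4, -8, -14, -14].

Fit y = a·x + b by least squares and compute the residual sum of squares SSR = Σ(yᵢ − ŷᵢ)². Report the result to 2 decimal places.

SSR = 11.03

Setting ∂/∂a … = 0 gives: 175·a + 27·b = -282;  27·a + 5·b = -41.
(Σx·x = 175, Σx = 27, Σ1 = 5, Σx·y = -282, Σy = -41.)
Eliminating b: 5·(row 1) − 27·(row 2) gives 146·a = 5·(-282) − 27·(-41) = -303, so a = -303/146.
Then b = ((-41) − 27·(-303/146))/5 = 439/146.
Residuals: 21/146, 189/146, -46/73, -181/73, 122/73; SSR = 1611/146.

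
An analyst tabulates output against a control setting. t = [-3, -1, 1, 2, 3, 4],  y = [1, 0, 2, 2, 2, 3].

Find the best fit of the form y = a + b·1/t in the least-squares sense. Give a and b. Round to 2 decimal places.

a = 1.52, b = 1.16

Entries of XᵀX: Σ1 = 6, Σ1/t = 3/4, Σ1/t·1/t = 365/144.
For Xᵀy: Σy = 10, Σ1/t·y = 49/12.
XᵀX·[a, b]ᵀ = Xᵀy becomes [[6, 3/4]; [3/4, 365/144]]·[a, b]ᵀ = [10, 49/12]ᵀ.
Δ = 6·(365/144) − (3/4)² = 703/48.
a = (10·(365/144) − (3/4)·(49/12))/(703/48) = 3209/2109; b = (6·(49/12) − (3/4)·10)/(703/48) = 816/703.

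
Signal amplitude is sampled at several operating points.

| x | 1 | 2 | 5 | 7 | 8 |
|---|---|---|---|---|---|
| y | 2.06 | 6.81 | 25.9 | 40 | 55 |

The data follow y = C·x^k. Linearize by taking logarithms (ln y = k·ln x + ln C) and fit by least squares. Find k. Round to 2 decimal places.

k = 1.54

Let Y = ln y. Fitting Y = k·ln x + ln C by least squares:
Σln x = 6.3279, Σ(ln x)² = 11.1814, Σln y = 13.5916, Σln x·ln y = 22.0785.
Equations: 11.1814·k + 6.3279·ln C = 22.0785;  6.3279·k + 5·ln C = 13.5916.
Slope k = (n·Σln x·ln y − Σln x·Σln y)/(n·Σ(ln x)² − (Σln x)²) = (5·22.0785 − 6.3279·13.5916)/15.8642 = 1.53717; ln C = (Σln y − k·Σln x)/n = 0.77289.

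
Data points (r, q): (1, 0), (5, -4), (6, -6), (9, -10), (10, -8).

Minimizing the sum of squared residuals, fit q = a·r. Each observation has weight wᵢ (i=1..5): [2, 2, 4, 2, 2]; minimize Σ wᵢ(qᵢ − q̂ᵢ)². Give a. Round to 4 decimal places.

a = -0.9391

From the data, Σwᵢ·r·r = 558.
Right-hand side: Σwᵢ·r·q = -524.
So XᵀWX·[a]ᵀ = XᵀWq: [[558]]·[a]ᵀ = [-524]ᵀ.
Hence a = -524 / 558 ≈ -0.939068.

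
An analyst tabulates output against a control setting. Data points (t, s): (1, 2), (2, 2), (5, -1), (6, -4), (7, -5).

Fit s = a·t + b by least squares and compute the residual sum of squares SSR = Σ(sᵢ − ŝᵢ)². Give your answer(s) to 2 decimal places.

Setting ∂/∂a … = 0 gives: 115·a + 21·b = -58;  21·a + 5·b = -6.
Δ = 115·5 − 21² = 134.
a = ((-58)·5 − 21·(-6))/134 = -82/67; b = (115·(-6) − 21·(-58))/134 = 264/67.
Residuals: -48/67, 34/67, 79/67, -40/67, -25/67; SSR = 178/67.

SSR = 2.66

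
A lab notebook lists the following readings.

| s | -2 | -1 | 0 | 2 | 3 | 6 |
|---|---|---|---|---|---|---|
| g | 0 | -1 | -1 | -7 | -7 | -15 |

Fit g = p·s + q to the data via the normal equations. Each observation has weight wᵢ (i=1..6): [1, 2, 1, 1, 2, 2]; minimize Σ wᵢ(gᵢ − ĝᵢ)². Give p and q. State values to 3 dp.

MᵀWM·[p, q]ᵀ = MᵀWg reads: 100·p + 16·q = -234;  16·p + 9·q = -54.
(Σwᵢ·s·s = 100, Σwᵢ·s = 16, Σwᵢ·1 = 9, Σwᵢ·s·g = -234, Σwᵢ·g = -54.)
Δ = 100·9 − 16² = 644.
p = ((-234)·9 − 16·(-54))/644 = -27/14; q = (100·(-54) − 16·(-234))/644 = -18/7.

p = -1.929, q = -2.571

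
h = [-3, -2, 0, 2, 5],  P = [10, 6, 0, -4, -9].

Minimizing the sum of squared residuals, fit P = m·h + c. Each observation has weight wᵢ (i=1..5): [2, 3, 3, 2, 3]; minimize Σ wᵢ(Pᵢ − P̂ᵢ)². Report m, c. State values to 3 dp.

m = -2.276, c = 1.456

Sums needed: Σwᵢ·h·h = 113, Σwᵢ·h = 7, Σwᵢ·1 = 13.
For MᵀWP: Σwᵢ·h·P = -247, Σwᵢ·P = 3.
Normal equations: [[113, 7]; [7, 13]]·[m, c]ᵀ = [-247, 3]ᵀ.
Determinant 113·13 − 7² = 1420.
m = ((-247)·13 − 7·3)/1420 = -808/355; c = (113·3 − 7·(-247))/1420 = 517/355.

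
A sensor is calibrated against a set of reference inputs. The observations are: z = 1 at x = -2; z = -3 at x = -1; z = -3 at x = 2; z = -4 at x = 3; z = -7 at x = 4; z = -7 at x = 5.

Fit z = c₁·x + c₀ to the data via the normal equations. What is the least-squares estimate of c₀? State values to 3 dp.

Compute the Gram sums: Σx·x = 59, Σx = 11, Σ1 = 6.
Right-hand side: Σx·z = -80, Σz = -23.
Normal equations: [[59, 11]; [11, 6]]·[c₁, c₀]ᵀ = [-80, -23]ᵀ.
Δ = 59·6 − 11² = 233.
c₁ = ((-80)·6 − 11·(-23))/233 = -227/233; c₀ = (59·(-23) − 11·(-80))/233 = -477/233.

c₀ = -2.047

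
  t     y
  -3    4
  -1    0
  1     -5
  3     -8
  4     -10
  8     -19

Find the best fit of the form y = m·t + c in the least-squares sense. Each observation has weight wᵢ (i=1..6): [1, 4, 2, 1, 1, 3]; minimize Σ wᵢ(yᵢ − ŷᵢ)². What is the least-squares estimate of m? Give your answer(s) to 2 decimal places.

m = -2.09

Sums needed: Σwᵢ·t·t = 232, Σwᵢ·t = 26, Σwᵢ·1 = 12.
Moment sums: Σwᵢ·t·y = -542, Σwᵢ·y = -81.
XᵀWX·[m, c]ᵀ = XᵀWy becomes [[232, 26]; [26, 12]]·[m, c]ᵀ = [-542, -81]ᵀ.
Eliminating c: 12·(row 1) − 26·(row 2) gives 2108·m = 12·(-542) − 26·(-81) = -4398, so m = -2199/1054.
Then c = ((-81) − 26·(-2199/1054))/12 = -1175/527.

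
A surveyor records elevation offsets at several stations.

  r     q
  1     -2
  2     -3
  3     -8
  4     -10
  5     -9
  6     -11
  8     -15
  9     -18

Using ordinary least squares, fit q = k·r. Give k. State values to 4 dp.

Normal-equation sums: Σr·r = 236.
For Xᵀq: Σr·q = -465.
XᵀX·[k]ᵀ = Xᵀq becomes [[236]]·[k]ᵀ = [-465]ᵀ.
k = (-465)/236 = -1.97034.

k = -1.9703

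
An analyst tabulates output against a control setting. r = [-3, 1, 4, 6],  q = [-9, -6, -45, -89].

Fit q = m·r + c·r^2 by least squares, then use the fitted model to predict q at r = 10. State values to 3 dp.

Sums needed: Σr·r = 62, Σr·r^2 = 254, Σr^2·r^2 = 1634.
And Σr·q = -693, Σr^2·q = -4011.
det = 62·1634 − 254² = 36792.
m = ((-693)·1634 − 254·(-4011))/36792 = -676/219; c = (62·(-4011) − 254·(-693))/36792 = -865/438.
At r = 10: q̂ = (-676/219)·(10) + (-865/438)·(100) = -16670/73.

q̂ = -228.356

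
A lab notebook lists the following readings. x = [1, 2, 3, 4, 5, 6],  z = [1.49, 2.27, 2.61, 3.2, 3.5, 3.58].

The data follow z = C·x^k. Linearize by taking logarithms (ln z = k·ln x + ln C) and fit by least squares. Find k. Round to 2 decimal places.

k = 0.50

Linearized form: ln z = k·ln x + ln C. From the 6 transformed points,
Over the data: Σln x = 6.5793, Σ(ln x)² = 9.4099, Σln z = 5.8692, Σln x·ln z = 7.5360.
Normal system: [[9.4099, 6.5793]; [6.5793, 6]]·[k, ln C]ᵀ = [7.5360, 5.8692]ᵀ.
Slope k = (n·Σln x·ln z − Σln x·Σln z)/(n·Σ(ln x)² − (Σln x)²) = (6·7.5360 − 6.5793·5.8692)/13.1729 = 0.50114; ln C = (Σln z − k·Σln x)/n = 0.42868.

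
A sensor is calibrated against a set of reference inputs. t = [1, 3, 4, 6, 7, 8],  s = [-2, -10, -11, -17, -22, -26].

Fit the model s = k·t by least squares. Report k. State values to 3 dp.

k = -3.086

The normal equations are: 175·k = -540.
(Σt·t = 175, Σt·s = -540.)
k = (-540)/175 = -3.08571.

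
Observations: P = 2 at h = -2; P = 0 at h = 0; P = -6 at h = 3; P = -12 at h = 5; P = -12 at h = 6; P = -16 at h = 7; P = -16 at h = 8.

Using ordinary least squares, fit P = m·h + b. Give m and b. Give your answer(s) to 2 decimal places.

Entries of AᵀA: Σh·h = 187, Σh = 27, Σ1 = 7.
For AᵀP: Σh·P = -394, ΣP = -60.
Eliminating b: 7·(row 1) − 27·(row 2) gives 580·m = 7·(-394) − 27·(-60) = -1138, so m = -569/290.
Then b = ((-60) − 27·(-569/290))/7 = -291/290.

m = -1.96, b = -1.00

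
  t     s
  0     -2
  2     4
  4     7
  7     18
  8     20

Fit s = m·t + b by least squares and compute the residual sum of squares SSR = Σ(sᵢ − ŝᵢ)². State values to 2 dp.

SSR = 4.66

The normal equations are: 133·m + 21·b = 322;  21·m + 5·b = 47.
Eliminating b: 5·(row 1) − 21·(row 2) gives 224·m = 5·322 − 21·47 = 623, so m = 89/32.
Then b = (47 − 21·(89/32))/5 = -73/32.
Residuals: 9/32, 23/32, -59/32, 13/16, 1/32; SSR = 149/32.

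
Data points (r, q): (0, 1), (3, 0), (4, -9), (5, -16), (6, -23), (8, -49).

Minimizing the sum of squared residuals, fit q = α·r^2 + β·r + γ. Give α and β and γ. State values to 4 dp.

From the data, Σr^2·r^2 = 6354, Σr^2·r = 944, Σr^2 = 150, Σr·r = 150, Σr = 26, Σ1 = 6.
Right-hand side: Σr^2·q = -4508, Σr·q = -646, Σq = -96.
Normal equations: [[6354, 944, 150]; [944, 150, 26]; [150, 26, 6]]·[α, β, γ]ᵀ = [-4508, -646, -96]ᵀ.
Solving the 3×3 system (Gaussian elimination) gives α = -1187/1155, β = 744/385, γ = 1523/1155.

α = -1.0277, β = 1.9325, γ = 1.3186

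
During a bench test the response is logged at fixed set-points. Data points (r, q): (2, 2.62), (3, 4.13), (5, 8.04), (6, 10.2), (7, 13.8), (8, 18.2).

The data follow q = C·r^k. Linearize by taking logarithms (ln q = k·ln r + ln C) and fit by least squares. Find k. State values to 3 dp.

k = 1.367

Linearized form: ln q = k·ln r + ln C. From the 6 transformed points,
AᵀA = [[15.5987, 9.2183]; [9.2183, 6]], rhs = [20.8824, 12.3144]ᵀ  (here Σln r = 9.2183, Σ(ln r)² = 15.5987, Σln q = 12.3144, Σln r·ln q = 20.8824).
Slope k = (n·Σln r·ln q − Σln r·Σln q)/(n·Σ(ln r)² − (Σln r)²) = (6·20.8824 − 9.2183·12.3144)/8.6152 = 1.36697; ln C = (Σln q − k·Σln r)/n = -0.04780.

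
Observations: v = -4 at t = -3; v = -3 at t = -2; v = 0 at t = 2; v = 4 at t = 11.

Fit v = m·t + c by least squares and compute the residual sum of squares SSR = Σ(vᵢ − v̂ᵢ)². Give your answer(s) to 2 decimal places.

Forming MᵀM = [[138, 8]; [8, 4]] and Mᵀv = [62, -3]ᵀ gives MᵀM·[m, c]ᵀ = Mᵀv.
Eliminating c: 4·(row 1) − 8·(row 2) gives 488·m = 4·62 − 8·(-3) = 272, so m = 34/61.
Then c = ((-3) − 8·(34/61))/4 = -455/244.
Residuals: -113/244, -5/244, 3/4, -65/244; SSR = 207/244.

SSR = 0.85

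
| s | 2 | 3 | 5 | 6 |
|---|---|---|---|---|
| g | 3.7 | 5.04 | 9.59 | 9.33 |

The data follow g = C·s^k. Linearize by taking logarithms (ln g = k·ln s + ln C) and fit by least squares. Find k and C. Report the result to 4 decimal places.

Taking logs, ln g = k·ln s + ln C, so regress ln g on ln s.
Σln s = 5.1930, Σ(ln s)² = 7.4881, Σln g = 7.4197, Σln s·ln g = 10.3237.
Equations: 7.4881·k + 5.1930·ln C = 10.3237;  5.1930·k + 4·ln C = 7.4197.
Δ = 7.4881·4 − (5.1930)² = 2.9856; k = (10.3237·4 − 5.1930·7.4197)/2.9856 = 0.92597, ln C = (7.4881·7.4197 − 5.1930·10.3237)/2.9856 = 0.65279, so C = exp(0.65279) = 1.92089.

k = 0.9260, C = 1.9209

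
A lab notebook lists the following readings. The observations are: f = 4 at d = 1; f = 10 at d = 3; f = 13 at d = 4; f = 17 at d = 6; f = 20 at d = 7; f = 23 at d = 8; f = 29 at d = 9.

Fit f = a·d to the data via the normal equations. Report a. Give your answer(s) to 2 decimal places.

a = 3.02

XᵀX·[a]ᵀ = Xᵀf reads: 256·a = 773.
(Σd·d = 256, Σd·f = 773.)
a = 773/256 = 3.01953.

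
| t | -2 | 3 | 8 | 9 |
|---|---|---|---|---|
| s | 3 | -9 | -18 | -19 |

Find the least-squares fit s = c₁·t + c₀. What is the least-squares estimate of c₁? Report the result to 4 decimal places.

Forming MᵀM = [[158, 18]; [18, 4]] and Mᵀs = [-348, -43]ᵀ gives MᵀM·[c₁, c₀]ᵀ = Mᵀs.
det = 158·4 − 18² = 308.
c₁ = ((-348)·4 − 18·(-43))/308 = -309/154; c₀ = (158·(-43) − 18·(-348))/308 = -265/154.

c₁ = -2.0065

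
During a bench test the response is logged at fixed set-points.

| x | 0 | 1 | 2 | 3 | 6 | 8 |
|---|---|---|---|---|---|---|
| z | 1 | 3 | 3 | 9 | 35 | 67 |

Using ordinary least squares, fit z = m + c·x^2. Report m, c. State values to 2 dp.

m = 0.22, c = 1.02

The normal equations are: 6·m + 114·c = 118;  114·m + 5490·c = 5644.
(Σ1 = 6, Σx^2 = 114, Σx^2·x^2 = 5490, Σz = 118, Σx^2·z = 5644.)
Eliminating c: 5490·(row 1) − 114·(row 2) gives 19944·m = 5490·118 − 114·5644 = 4404, so m = 367/1662.
Then c = (5644 − 114·(367/1662))/5490 = 567/554.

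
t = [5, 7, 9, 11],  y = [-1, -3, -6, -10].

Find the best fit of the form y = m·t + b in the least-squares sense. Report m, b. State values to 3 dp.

Normal-equation sums: Σt·t = 276, Σt = 32, Σ1 = 4.
For Aᵀy: Σt·y = -190, Σy = -20.
AᵀA·[m, b]ᵀ = Aᵀy becomes [[276, 32]; [32, 4]]·[m, b]ᵀ = [-190, -20]ᵀ.
Eliminating b: 4·(row 1) − 32·(row 2) gives 80·m = 4·(-190) − 32·(-20) = -120, so m = -3/2.
Then b = ((-20) − 32·(-3/2))/4 = 7.

m = -1.500, b = 7.000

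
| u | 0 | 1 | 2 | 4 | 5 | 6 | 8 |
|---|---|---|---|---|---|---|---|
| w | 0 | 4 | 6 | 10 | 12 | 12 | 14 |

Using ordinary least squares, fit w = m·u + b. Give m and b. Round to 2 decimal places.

Entries of AᵀA: Σu·u = 146, Σu = 26, Σ1 = 7.
Moment sums: Σu·w = 300, Σw = 58.
Eliminating b: 7·(row 1) − 26·(row 2) gives 346·m = 7·300 − 26·58 = 592, so m = 296/173.
Then b = (58 − 26·(296/173))/7 = 334/173.

m = 1.71, b = 1.93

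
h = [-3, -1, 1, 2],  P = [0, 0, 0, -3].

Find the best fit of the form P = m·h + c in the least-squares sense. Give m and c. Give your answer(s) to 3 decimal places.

Normal-equation sums: Σh·h = 15, Σh = -1, Σ1 = 4.
For AᵀP: Σh·P = -6, ΣP = -3.
So AᵀA·[m, c]ᵀ = AᵀP: [[15, -1]; [-1, 4]]·[m, c]ᵀ = [-6, -3]ᵀ.
det = 15·4 − (-1)² = 59.
m = ((-6)·4 − (-1)·(-3))/59 = -27/59; c = (15·(-3) − (-1)·(-6))/59 = -51/59.

m = -0.458, c = -0.864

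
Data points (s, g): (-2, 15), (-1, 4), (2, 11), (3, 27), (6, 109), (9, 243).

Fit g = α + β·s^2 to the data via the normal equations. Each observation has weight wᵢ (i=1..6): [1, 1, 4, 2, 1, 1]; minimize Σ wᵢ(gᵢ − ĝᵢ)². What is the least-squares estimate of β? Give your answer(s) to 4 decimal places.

Compute the Gram sums: Σwᵢ·1 = 10, Σwᵢ·s^2 = 156, Σwᵢ·s^2·s^2 = 8100.
For MᵀWg: Σwᵢ·g = 469, Σwᵢ·s^2·g = 24333.
So MᵀWM·[α, β]ᵀ = MᵀWg: [[10, 156]; [156, 8100]]·[α, β]ᵀ = [469, 24333]ᵀ.
Eliminating β: 8100·(row 1) − 156·(row 2) gives 56664·α = 8100·469 − 156·24333 = 2952, so α = 41/787.
Then β = (24333 − 156·(41/787))/8100 = 28361/9444.

β = 3.0031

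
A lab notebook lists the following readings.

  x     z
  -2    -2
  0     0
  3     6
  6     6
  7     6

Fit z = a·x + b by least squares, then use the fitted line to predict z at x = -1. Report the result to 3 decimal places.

ẑ = -0.367

Entries of AᵀA: Σx·x = 98, Σx = 14, Σ1 = 5.
For Aᵀz: Σx·z = 100, Σz = 16.
Normal equations: [[98, 14]; [14, 5]]·[a, b]ᵀ = [100, 16]ᵀ.
Eliminating b: 5·(row 1) − 14·(row 2) gives 294·a = 5·100 − 14·16 = 276, so a = 46/49.
Then b = (16 − 14·(46/49))/5 = 4/7.
At x = -1: ẑ = (46/49)·(-1) + (4/7)·(1) = -18/49.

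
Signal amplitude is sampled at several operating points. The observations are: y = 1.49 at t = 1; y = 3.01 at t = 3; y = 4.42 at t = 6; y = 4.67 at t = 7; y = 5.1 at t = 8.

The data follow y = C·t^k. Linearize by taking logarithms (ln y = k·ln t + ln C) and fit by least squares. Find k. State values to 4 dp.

With ln yᵢ as the transformed response and ln tᵢ as the regressor:
Over the data: Σln t = 6.9157, Σ(ln t)² = 12.5280, Σln y = 6.1573, Σln t·ln y = 10.2603.
Normal system: [[12.5280, 6.9157]; [6.9157, 5]]·[k, ln C]ᵀ = [10.2603, 6.1573]ᵀ.
Solving (det = 14.8127): k = 0.58865, ln C = 0.41726.

k = 0.5886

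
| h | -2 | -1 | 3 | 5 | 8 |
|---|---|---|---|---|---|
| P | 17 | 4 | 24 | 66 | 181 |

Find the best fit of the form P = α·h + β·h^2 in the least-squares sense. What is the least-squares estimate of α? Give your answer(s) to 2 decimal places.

α = -1.85

AᵀA·[α, β]ᵀ = AᵀP reads: 103·α + 655·β = 1812;  655·α + 4819·β = 13522.
Determinant 103·4819 − 655² = 67332.
α = (1812·4819 − 655·13522)/67332 = -62441/33666; β = (103·13522 − 655·1812)/67332 = 102953/33666.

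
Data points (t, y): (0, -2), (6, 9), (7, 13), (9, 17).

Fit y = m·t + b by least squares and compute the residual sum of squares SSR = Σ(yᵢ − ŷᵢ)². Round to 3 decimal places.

Forming XᵀX = [[166, 22]; [22, 4]] and Xᵀy = [298, 37]ᵀ gives XᵀX·[m, b]ᵀ = Xᵀy.
Determinant 166·4 − 22² = 180.
m = (298·4 − 22·37)/180 = 21/10; b = (166·37 − 22·298)/180 = -23/10.
Residuals: 3/10, -13/10, 3/5, 2/5; SSR = 23/10.

SSR = 2.300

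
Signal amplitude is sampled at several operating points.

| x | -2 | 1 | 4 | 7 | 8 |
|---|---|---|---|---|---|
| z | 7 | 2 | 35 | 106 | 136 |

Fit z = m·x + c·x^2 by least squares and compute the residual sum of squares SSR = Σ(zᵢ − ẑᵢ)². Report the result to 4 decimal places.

SSR = 1.6979

Compute the Gram sums: Σx·x = 134, Σx·x^2 = 912, Σx^2·x^2 = 6770.
For Aᵀz: Σx·z = 1958, Σx^2·z = 14488.
AᵀA·[m, c]ᵀ = Aᵀz becomes [[134, 912]; [912, 6770]]·[m, c]ᵀ = [1958, 14488]ᵀ.
Δ = 134·6770 − 912² = 75436.
m = (1958·6770 − 912·14488)/75436 = 10651/18859; c = (134·14488 − 912·1958)/75436 = 38924/18859.
Residuals: -2381/18859, -11857/18859, -5323/18859, 17221/18859, -11520/18859; SSR = 32020/18859.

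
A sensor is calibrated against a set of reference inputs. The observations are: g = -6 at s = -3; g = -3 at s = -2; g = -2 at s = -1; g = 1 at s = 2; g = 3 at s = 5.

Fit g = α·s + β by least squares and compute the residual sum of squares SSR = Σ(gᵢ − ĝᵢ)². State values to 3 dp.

The normal system AᵀA·[α, β]ᵀ = Aᵀg is [[43, 1]; [1, 5]]·[α, β]ᵀ = [43, -7]ᵀ.
Eliminating β: 5·(row 1) − 1·(row 2) gives 214·α = 5·43 − 1·(-7) = 222, so α = 111/107.
Then β = ((-7) − 1·(111/107))/5 = -172/107.
Residuals: -137/107, 73/107, 69/107, 57/107, -62/107; SSR = 336/107.

SSR = 3.140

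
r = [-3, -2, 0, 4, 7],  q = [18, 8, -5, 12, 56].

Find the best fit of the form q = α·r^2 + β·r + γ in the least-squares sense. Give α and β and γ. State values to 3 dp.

Setting ∂/∂α … = 0 gives: 2754·α + 372·β + 78·γ = 3130;  372·α + 78·β + 6·γ = 370;  78·α + 6·β + 5·γ = 89.
(Σr^2·r^2 = 2754, Σr^2·r = 372, Σr^2 = 78, Σr·r = 78, Σr = 6, Σ1 = 5, Σr^2·q = 3130, Σr·q = 370, Σq = 89.)
Inverting the 3×3 Gram matrix, [α, β, γ]ᵀ = [20846/13053, -33446/13053, -17573/4351]ᵀ.

α = 1.597, β = -2.562, γ = -4.039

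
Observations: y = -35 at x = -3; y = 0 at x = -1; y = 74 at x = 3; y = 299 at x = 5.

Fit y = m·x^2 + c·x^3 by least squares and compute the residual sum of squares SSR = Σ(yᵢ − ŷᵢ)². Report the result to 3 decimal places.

The normal system MᵀM·[m, c]ᵀ = Mᵀy is [[788, 3124]; [3124, 17084]]·[m, c]ᵀ = [7826, 40318]ᵀ.
Δ = 788·17084 − 3124² = 3702816.
m = (7826·17084 − 3124·40318)/3702816 = 80687/38571; c = (788·40318 − 3124·7826)/3702816 = 152545/77142.
Residuals: -11207/25714, -2943/25714, 45809/25714, -12339/25714; SSR = 46375/12857.

SSR = 3.607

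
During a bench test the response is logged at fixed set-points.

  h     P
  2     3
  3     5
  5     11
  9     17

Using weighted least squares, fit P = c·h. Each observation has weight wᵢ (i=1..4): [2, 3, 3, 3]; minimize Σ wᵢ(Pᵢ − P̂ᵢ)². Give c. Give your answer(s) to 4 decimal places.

The normal system XᵀWX·[c]ᵀ = XᵀWP is [[353]]·[c]ᵀ = [681]ᵀ.
Hence c = 681 / 353 ≈ 1.92918.

c = 1.9292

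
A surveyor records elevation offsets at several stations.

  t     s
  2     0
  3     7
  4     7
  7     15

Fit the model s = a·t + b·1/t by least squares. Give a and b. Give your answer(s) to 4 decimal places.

Forming MᵀM = [[78, 4]; [4, 3133/7056]] and Mᵀs = [154, 523/84]ᵀ gives MᵀM·[a, b]ᵀ = Mᵀs.
Eliminating b: (3133/7056)·(row 1) − 4·(row 2) gives (21913/1176)·a = (3133/7056)·154 − 4·(523/84) = 21911/504, so a = 153377/65739.
Then b = ((523/84) − 4·(153377/65739))/(3133/7056) = -153300/21913.

a = 2.3331, b = -6.9958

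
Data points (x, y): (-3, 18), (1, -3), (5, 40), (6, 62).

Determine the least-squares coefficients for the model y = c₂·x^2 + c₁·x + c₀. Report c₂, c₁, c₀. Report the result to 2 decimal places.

AᵀA·[c₂, c₁, c₀]ᵀ = Aᵀy reads: 2003·c₂ + 315·c₁ + 71·c₀ = 3391;  315·c₂ + 71·c₁ + 9·c₀ = 515;  71·c₂ + 9·c₁ + 4·c₀ = 117.
Solving the 3×3 system (Gaussian elimination) gives c₂ = 13807/6796, c₁ = -8525/6796, c₀ = -13555/3398.

c₂ = 2.03, c₁ = -1.25, c₀ = -3.99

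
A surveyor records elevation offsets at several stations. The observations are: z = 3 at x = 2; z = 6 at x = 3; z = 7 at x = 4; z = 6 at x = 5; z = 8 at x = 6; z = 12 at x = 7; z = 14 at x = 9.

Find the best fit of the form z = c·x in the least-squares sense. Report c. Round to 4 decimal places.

c = 1.5455

Normal-equation sums: Σx·x = 220.
Right-hand side: Σx·z = 340.
c = 340/220 = 1.54545.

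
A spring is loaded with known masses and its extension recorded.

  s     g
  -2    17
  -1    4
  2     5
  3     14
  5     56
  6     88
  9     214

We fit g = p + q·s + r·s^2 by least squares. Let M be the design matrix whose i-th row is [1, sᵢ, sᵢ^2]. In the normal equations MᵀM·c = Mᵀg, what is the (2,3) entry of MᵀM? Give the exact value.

1096

Row 2 ↔ basis s, column 3 ↔ basis s^2, so (MᵀM)_{2,3} = Σᵢ (s)·(s^2) = (-2)·(4) + (-1)·(1) + (2)·(4) + (3)·(9) + (5)·(25) + (6)·(36) + (9)·(81) = 1096.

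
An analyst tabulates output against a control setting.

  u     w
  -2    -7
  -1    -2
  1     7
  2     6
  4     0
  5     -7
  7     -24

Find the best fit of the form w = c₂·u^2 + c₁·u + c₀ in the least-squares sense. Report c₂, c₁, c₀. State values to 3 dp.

Sums needed: Σu^2·u^2 = 3316, Σu^2·u = 532, Σu^2 = 100, Σu·u = 100, Σu = 16, Σ1 = 7.
Right-hand side: Σu^2·w = -1350, Σu·w = -168, Σw = -27.
Normal equations: [[3316, 532, 100]; [532, 100, 16]; [100, 16, 7]]·[c₂, c₁, c₀]ᵀ = [-1350, -168, -27]ᵀ.
Solving the 3×3 system (Gaussian elimination) gives c₂ = -937/896, c₁ = 2981/896, c₀ = 779/224.

c₂ = -1.046, c₁ = 3.327, c₀ = 3.478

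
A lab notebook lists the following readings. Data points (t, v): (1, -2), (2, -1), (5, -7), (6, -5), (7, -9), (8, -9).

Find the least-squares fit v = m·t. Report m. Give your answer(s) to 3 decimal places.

Compute the Gram sums: Σt·t = 179.
For Mᵀv: Σt·v = -204.
Normal equations: [[179]]·[m]ᵀ = [-204]ᵀ.
Hence m = -204 / 179 ≈ -1.13966.

m = -1.140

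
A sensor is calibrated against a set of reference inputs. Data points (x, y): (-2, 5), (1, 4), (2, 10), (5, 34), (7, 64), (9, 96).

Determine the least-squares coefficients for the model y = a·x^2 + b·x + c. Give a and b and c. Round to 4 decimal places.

a = 1.0224, b = 1.2595, c = 2.9358

The normal equations are: 9620·a + 1198·b + 164·c = 11826;  1198·a + 164·b + 22·c = 1496;  164·a + 22·b + 6·c = 213.
(Σx^2·x^2 = 9620, Σx^2·x = 1198, Σx^2 = 164, Σx·x = 164, Σx = 22, Σ1 = 6, Σx^2·y = 11826, Σx·y = 1496, Σy = 213.)
Solving the 3×3 system (Gaussian elimination) gives a = 4423/4326, b = 13621/10815, c = 21167/7210.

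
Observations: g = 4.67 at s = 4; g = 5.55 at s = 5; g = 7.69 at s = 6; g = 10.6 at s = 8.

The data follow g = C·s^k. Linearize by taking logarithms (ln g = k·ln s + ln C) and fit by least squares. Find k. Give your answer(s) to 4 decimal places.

k = 1.2261

Let Y = ln g. Fitting Y = k·ln s + ln C by least squares:
XᵀX = [[12.0466, 6.8669]; [6.8669, 4]], rhs = [13.4591, 7.6557]ᵀ  (here Σln s = 6.8669, Σ(ln s)² = 12.0466, Σln g = 7.6557, Σln s·ln g = 13.4591).
Solving (det = 1.0316): k = 1.22614, ln C = -0.19102.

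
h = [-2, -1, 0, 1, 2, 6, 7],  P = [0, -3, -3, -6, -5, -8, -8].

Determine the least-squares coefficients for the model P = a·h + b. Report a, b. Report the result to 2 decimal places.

Forming MᵀM = [[95, 13]; [13, 7]] and MᵀP = [-117, -33]ᵀ gives MᵀM·[a, b]ᵀ = MᵀP.
Eliminating b: 7·(row 1) − 13·(row 2) gives 496·a = 7·(-117) − 13·(-33) = -390, so a = -195/248.
Then b = ((-33) − 13·(-195/248))/7 = -807/248.

a = -0.79, b = -3.25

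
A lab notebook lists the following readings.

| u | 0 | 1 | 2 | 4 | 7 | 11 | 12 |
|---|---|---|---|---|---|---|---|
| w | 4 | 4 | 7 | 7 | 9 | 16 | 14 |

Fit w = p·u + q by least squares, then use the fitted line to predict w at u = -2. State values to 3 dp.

Compute the Gram sums: Σu·u = 335, Σu = 37, Σ1 = 7.
For Mᵀw: Σu·w = 453, Σw = 61.
det = 335·7 − 37² = 976.
p = (453·7 − 37·61)/976 = 457/488; q = (335·61 − 37·453)/976 = 1837/488.
At u = -2: ŵ = (457/488)·(-2) + (1837/488)·(1) = 923/488.

ŵ = 1.891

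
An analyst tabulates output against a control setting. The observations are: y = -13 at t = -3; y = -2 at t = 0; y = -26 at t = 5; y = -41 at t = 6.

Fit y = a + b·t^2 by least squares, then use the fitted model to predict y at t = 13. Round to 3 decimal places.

MᵀM·[a, b]ᵀ = Mᵀy reads: 4·a + 70·b = -82;  70·a + 2002·b = -2243.
Δ = 4·2002 − 70² = 3108.
a = ((-82)·2002 − 70·(-2243))/3108 = -511/222; b = (4·(-2243) − 70·(-82))/3108 = -808/777.
At t = 13: ŷ = (-511/222)·(1) + (-808/777)·(169) = -92227/518.

ŷ = -178.044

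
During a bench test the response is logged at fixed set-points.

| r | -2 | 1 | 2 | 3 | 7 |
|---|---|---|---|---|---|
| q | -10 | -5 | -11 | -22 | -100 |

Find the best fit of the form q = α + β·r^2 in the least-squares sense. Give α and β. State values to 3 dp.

Compute the Gram sums: Σ1 = 5, Σr^2 = 67, Σr^2·r^2 = 2515.
Right-hand side: Σq = -148, Σr^2·q = -5187.
AᵀA·[α, β]ᵀ = Aᵀq becomes [[5, 67]; [67, 2515]]·[α, β]ᵀ = [-148, -5187]ᵀ.
Determinant 5·2515 − 67² = 8086.
α = ((-148)·2515 − 67·(-5187))/8086 = -24691/8086; β = (5·(-5187) − 67·(-148))/8086 = -16019/8086.

α = -3.054, β = -1.981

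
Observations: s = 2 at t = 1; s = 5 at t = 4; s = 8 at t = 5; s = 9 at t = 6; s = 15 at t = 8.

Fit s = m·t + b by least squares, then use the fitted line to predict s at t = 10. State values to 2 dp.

ŝ = 17.27

From the data, Σt·t = 142, Σt = 24, Σ1 = 5.
For Mᵀs: Σt·s = 236, Σs = 39.
MᵀM·[m, b]ᵀ = Mᵀs becomes [[142, 24]; [24, 5]]·[m, b]ᵀ = [236, 39]ᵀ.
Eliminating b: 5·(row 1) − 24·(row 2) gives 134·m = 5·236 − 24·39 = 244, so m = 122/67.
Then b = (39 − 24·(122/67))/5 = -63/67.
At t = 10: ŝ = (122/67)·(10) + (-63/67)·(1) = 1157/67.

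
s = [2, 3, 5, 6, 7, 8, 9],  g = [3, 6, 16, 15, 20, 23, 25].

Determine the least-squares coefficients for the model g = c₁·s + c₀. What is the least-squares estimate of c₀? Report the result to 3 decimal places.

Entries of XᵀX: Σs·s = 268, Σs = 40, Σ1 = 7.
For Xᵀg: Σs·g = 743, Σg = 108.
So XᵀX·[c₁, c₀]ᵀ = Xᵀg: [[268, 40]; [40, 7]]·[c₁, c₀]ᵀ = [743, 108]ᵀ.
Eliminating c₀: 7·(row 1) − 40·(row 2) gives 276·c₁ = 7·743 − 40·108 = 881, so c₁ = 881/276.
Then c₀ = (108 − 40·(881/276))/7 = -194/69.

c₀ = -2.812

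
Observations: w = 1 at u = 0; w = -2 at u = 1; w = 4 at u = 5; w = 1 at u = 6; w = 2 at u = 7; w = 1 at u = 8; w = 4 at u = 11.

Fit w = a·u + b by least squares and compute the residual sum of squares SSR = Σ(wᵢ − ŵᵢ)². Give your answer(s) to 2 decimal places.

Sums needed: Σu·u = 296, Σu = 38, Σ1 = 7.
Right-hand side: Σu·w = 90, Σw = 11.
Δ = 296·7 − 38² = 628.
a = (90·7 − 38·11)/628 = 53/157; b = (296·11 − 38·90)/628 = -41/157.
Residuals: 198/157, -326/157, 404/157, -120/157, -16/157, -226/157, 86/157; SSR = 2432/157.

SSR = 15.49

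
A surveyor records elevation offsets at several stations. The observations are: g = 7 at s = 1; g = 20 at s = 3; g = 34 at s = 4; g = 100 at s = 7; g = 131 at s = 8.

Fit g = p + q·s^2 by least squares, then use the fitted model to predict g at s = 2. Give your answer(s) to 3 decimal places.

ĝ = 11.154

Setting ∂/∂p … = 0 gives: 5·p + 139·q = 292;  139·p + 6835·q = 14015.
Determinant 5·6835 − 139² = 14854.
p = (292·6835 − 139·14015)/14854 = 47735/14854; q = (5·14015 − 139·292)/14854 = 29487/14854.
At s = 2: ĝ = (47735/14854)·(1) + (29487/14854)·(4) = 23669/2122.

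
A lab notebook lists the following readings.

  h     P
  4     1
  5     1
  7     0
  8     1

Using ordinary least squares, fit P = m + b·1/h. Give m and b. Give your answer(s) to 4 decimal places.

m = 0.0730, b = 3.7726

Entries of AᵀA: Σ1 = 4, Σ1/h = 201/280, Σ1/h·1/h = 10861/78400.
And ΣP = 3, Σ1/h·P = 23/40.
Determinant 4·(10861/78400) − (201/280)² = 3043/78400.
m = (3·(10861/78400) − (201/280)·(23/40))/(3043/78400) = 222/3043; b = (4·(23/40) − (201/280)·3)/(3043/78400) = 11480/3043.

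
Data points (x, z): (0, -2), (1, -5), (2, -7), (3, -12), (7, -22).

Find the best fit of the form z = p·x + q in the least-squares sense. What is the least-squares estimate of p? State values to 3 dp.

p = -2.884

From the data, Σx·x = 63, Σx = 13, Σ1 = 5.
Right-hand side: Σx·z = -209, Σz = -48.
So AᵀA·[p, q]ᵀ = Aᵀz: [[63, 13]; [13, 5]]·[p, q]ᵀ = [-209, -48]ᵀ.
Eliminating q: 5·(row 1) − 13·(row 2) gives 146·p = 5·(-209) − 13·(-48) = -421, so p = -421/146.
Then q = ((-48) − 13·(-421/146))/5 = -307/146.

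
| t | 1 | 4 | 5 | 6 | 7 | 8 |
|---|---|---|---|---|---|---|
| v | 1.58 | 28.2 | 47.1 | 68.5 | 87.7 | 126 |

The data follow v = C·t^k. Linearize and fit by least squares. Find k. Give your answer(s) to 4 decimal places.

With ln vᵢ as the transformed response and ln tᵢ as the regressor:
Σln t = 8.8128, Σ(ln t)² = 15.8331, Σln v = 21.1861, Σln t·ln v = 37.1654.
Equations: 15.8331·k + 8.8128·ln C = 37.1654;  8.8128·k + 6·ln C = 21.1861.
Δ = 15.8331·6 − (8.8128)² = 17.3327; k = (37.1654·6 − 8.8128·21.1861)/17.3327 = 2.09332, ln C = (15.8331·21.1861 − 8.8128·37.1654)/17.3327 = 0.45633.

k = 2.0933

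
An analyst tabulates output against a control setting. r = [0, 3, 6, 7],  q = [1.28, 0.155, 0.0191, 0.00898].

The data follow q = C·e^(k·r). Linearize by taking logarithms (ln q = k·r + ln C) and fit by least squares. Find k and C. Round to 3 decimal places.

Let Y = ln q. Fitting Y = k·r + ln C by least squares:
AᵀA = [[94.0000, 16.0000]; [16.0000, 4]], rhs = [-62.3307, -10.2883]ᵀ  (here Σr = 16.0000, Σ(r)² = 94.0000, Σln q = -10.2883, Σr·ln q = -62.3307).
Δ = 94.0000·4 − (16.0000)² = 120.0000; k = (-62.3307·4 − 16.0000·-10.2883)/120.0000 = -0.70592, ln C = (94.0000·-10.2883 − 16.0000·-62.3307)/120.0000 = 0.25159, so C = exp(0.25159) = 1.28607.

k = -0.706, C = 1.286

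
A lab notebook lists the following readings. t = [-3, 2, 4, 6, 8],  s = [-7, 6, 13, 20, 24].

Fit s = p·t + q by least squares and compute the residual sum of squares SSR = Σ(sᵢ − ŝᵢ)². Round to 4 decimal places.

From the data, Σt·t = 129, Σt = 17, Σ1 = 5.
Right-hand side: Σt·s = 397, Σs = 56.
So AᵀA·[p, q]ᵀ = Aᵀs: [[129, 17]; [17, 5]]·[p, q]ᵀ = [397, 56]ᵀ.
Determinant 129·5 − 17² = 356.
p = (397·5 − 17·56)/356 = 1033/356; q = (129·56 − 17·397)/356 = 475/356.
Residuals: 33/89, -405/356, 21/356, 447/356, -195/356; SSR = 1179/356.

SSR = 3.3118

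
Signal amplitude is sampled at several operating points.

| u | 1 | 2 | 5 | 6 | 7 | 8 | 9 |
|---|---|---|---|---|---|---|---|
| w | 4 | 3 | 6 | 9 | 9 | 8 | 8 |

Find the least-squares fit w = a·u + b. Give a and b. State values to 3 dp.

a = 0.705, b = 2.888

The normal system MᵀM·[a, b]ᵀ = Mᵀw is [[260, 38]; [38, 7]]·[a, b]ᵀ = [293, 47]ᵀ.
det = 260·7 − 38² = 376.
a = (293·7 − 38·47)/376 = 265/376; b = (260·47 − 38·293)/376 = 543/188.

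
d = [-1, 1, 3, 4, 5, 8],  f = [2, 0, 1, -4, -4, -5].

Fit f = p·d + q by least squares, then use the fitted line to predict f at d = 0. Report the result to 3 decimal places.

f̂ = 1.149

Forming AᵀA = [[116, 20]; [20, 6]] and Aᵀf = [-75, -10]ᵀ gives AᵀA·[p, q]ᵀ = Aᵀf.
det = 116·6 − 20² = 296.
p = ((-75)·6 − 20·(-10))/296 = -125/148; q = (116·(-10) − 20·(-75))/296 = 85/74.
At d = 0: f̂ = (-125/148)·(0) + (85/74)·(1) = 85/74.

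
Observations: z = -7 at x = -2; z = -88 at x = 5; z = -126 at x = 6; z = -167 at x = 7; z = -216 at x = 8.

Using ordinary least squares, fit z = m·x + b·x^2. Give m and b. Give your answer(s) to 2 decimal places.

The normal equations are: 178·m + 1188·b = -4079;  1188·m + 8434·b = -28771.
(Σx·x = 178, Σx·x^2 = 1188, Σx^2·x^2 = 8434, Σx·z = -4079, Σx^2·z = -28771.)
Eliminating b: 8434·(row 1) − 1188·(row 2) gives 89908·m = 8434·(-4079) − 1188·(-28771) = -222338, so m = -5851/2366.
Then b = ((-28771) − 1188·(-5851/2366))/8434 = -7247/2366.

m = -2.47, b = -3.06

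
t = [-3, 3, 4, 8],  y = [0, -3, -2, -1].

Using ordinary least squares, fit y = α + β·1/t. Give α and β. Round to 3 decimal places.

From the data, Σ1 = 4, Σ1/t = 3/8, Σ1/t·1/t = 173/576.
And Σy = -6, Σ1/t·y = -13/8.
MᵀM·[α, β]ᵀ = Mᵀy becomes [[4, 3/8]; [3/8, 173/576]]·[α, β]ᵀ = [-6, -13/8]ᵀ.
Eliminating β: (173/576)·(row 1) − (3/8)·(row 2) gives (611/576)·α = (173/576)·(-6) − (3/8)·(-13/8) = -229/192, so α = -687/611.
Then β = ((-13/8) − (3/8)·(-687/611))/(173/576) = -2448/611.

α = -1.124, β = -4.007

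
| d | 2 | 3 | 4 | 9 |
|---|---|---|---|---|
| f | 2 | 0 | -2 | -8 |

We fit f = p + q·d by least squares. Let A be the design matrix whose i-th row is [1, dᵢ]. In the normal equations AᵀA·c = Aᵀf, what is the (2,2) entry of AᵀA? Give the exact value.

Row 2 ↔ basis d, column 2 ↔ basis d, so (AᵀA)_{2,2} = Σᵢ (d)·(d) = (2)·(2) + (3)·(3) + (4)·(4) + (9)·(9) = 110.

110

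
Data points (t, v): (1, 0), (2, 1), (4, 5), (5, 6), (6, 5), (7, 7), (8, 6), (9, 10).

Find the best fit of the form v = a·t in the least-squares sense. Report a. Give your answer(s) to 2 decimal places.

Sums needed: Σt·t = 276.
Right-hand side: Σt·v = 269.
So MᵀM·[a]ᵀ = Mᵀv: [[276]]·[a]ᵀ = [269]ᵀ.
Hence a = 269 / 276 ≈ 0.974638.

a = 0.97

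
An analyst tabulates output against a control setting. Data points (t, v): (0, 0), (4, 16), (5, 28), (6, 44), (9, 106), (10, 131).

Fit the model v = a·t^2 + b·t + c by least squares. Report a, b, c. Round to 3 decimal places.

Normal-equation sums: Σt^2·t^2 = 18738, Σt^2·t = 2134, Σt^2 = 258, Σt·t = 258, Σt = 34, Σ1 = 6.
For Xᵀv: Σt^2·v = 24226, Σt·v = 2732, Σv = 325.
So XᵀX·[a, b, c]ᵀ = Xᵀv: [[18738, 2134, 258]; [2134, 258, 34]; [258, 34, 6]]·[a, b, c]ᵀ = [24226, 2732, 325]ᵀ.
Inverting the 3×3 Gram matrix, [a, b, c]ᵀ = [2551/1708, -2963/1708, -193/854]ᵀ.

a = 1.494, b = -1.735, c = -0.226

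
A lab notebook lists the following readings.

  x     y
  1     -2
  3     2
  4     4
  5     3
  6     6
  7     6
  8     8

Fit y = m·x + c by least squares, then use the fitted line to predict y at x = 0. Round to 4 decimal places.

ŷ = -2.5328

Normal-equation sums: Σx·x = 200, Σx = 34, Σ1 = 7.
Moment sums: Σx·y = 177, Σy = 27.
MᵀM·[m, c]ᵀ = Mᵀy becomes [[200, 34]; [34, 7]]·[m, c]ᵀ = [177, 27]ᵀ.
det = 200·7 − 34² = 244.
m = (177·7 − 34·27)/244 = 321/244; c = (200·27 − 34·177)/244 = -309/122.
At x = 0: ŷ = (321/244)·(0) + (-309/122)·(1) = -309/122.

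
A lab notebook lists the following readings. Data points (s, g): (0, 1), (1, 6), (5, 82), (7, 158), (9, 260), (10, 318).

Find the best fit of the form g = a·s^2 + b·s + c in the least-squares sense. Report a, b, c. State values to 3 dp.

XᵀX·[a, b, c]ᵀ = Xᵀg reads: 19588·a + 2198·b + 256·c = 62658;  2198·a + 256·b + 32·c = 7042;  256·a + 32·b + 6·c = 825.
Solving the 3×3 system (Gaussian elimination) gives a = 107383/34581, b = 22837/34581, c = 34277/23054.

a = 3.105, b = 0.660, c = 1.487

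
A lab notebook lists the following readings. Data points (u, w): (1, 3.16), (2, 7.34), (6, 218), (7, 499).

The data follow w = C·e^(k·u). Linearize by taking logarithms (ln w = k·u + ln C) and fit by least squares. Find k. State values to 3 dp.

Taking logs, ln w = k·u + ln C, so regress ln w on u.
Σu = 16.0000, Σ(u)² = 90.0000, Σln w = 14.7410, Σu·ln w = 80.9325.
Equations: 90.0000·k + 16.0000·ln C = 80.9325;  16.0000·k + 4·ln C = 14.7410.
Solving (det = 104.0000): k = 0.84494, ln C = 0.30550.

k = 0.845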